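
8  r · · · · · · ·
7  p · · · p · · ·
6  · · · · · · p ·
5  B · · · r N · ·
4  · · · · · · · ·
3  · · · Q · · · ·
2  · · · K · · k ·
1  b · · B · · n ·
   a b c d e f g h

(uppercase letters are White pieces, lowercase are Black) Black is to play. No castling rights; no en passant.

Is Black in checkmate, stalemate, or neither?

neither

Black to move; black king on g2.
In check: no.
Legal moves for Black include: Rh8, Rg8, Rf8, Re8, Rd8, Rc8, Rb8, Re6, Rxf5, Rd5, Rc5, Rb5, Rxa5, Re4, Re3, Re2+, Re1, Kh2, ... (list truncated; more exist).
Black has legal moves and is not in check → neither.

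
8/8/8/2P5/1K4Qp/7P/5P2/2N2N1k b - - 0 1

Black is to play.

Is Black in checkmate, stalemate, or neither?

Black to move; black king on h1.
In check: no.
King squares — g1: attacked by Qg4; g2: attacked by Qg4; h2: attacked by Nf1.
Legal moves for Black: none.
Not in check and no legal moves → stalemate.

stalemate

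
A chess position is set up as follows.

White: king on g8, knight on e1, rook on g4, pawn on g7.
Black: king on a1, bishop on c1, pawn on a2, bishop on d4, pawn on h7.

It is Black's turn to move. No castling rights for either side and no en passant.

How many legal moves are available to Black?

22

Black to move; king on a1.
In check: no.
Legal moves: Bxg7, Ba7, Bf6, Bb6, Be5, Bc5, Bde3, Bc3, Bf2, Bdb2, Bg1, Bh6, Bg5, Bf4, Bce3, Ba3, Bd2, Bcb2, Kb2, Kb1, h6, h5.
Count: 22.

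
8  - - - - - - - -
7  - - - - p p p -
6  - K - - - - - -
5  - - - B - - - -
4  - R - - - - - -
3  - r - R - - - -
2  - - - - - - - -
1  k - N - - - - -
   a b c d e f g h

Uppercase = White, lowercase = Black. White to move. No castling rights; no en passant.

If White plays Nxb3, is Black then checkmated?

no

After Nxb3: black king on a1; in check: yes, from the white knight on b3.
Black has 3 legal replies: Kb2, Ka2, Kb1.
In check but a legal move exists → not checkmate.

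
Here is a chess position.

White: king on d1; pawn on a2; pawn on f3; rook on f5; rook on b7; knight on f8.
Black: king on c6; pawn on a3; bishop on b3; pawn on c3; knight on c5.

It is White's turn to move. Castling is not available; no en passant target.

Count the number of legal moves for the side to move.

White to move; king on d1.
In check: yes, from the black bishop on b3.
Legal moves: Ke2, Ke1, Kc1, Rxb3, axb3.
Count: 5.

5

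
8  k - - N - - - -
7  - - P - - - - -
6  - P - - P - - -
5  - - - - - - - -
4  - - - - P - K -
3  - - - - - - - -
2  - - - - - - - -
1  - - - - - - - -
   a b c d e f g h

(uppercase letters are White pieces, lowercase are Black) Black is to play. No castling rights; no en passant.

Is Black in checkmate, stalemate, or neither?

stalemate

Black to move; black king on a8.
In check: no.
King squares — a7: attacked by Pb6; b7: attacked by Nd8; b8: attacked by Pc7.
Legal moves for Black: none.
Not in check and no legal moves → stalemate.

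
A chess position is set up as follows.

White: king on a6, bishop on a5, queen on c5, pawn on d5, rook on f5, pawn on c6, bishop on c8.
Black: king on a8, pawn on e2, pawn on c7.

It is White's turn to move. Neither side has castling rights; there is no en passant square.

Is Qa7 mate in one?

After Qa7: black king on a8; in check: yes, from the white queen on a7.
King squares — a7: attacked by Ka6; b7: attacked by Ka6; b8: attacked by Qa7.
Black has no legal moves → checkmate.

yes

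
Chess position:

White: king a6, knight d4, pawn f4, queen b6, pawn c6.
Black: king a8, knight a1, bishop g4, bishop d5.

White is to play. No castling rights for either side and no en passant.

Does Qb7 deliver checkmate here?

yes

After Qb7: black king on a8; in check: yes, from the white queen on b7.
King squares — a7: attacked by Ka6; b7: attacked by Ka6; b8: attacked by Qb7.
Black has no legal moves → checkmate.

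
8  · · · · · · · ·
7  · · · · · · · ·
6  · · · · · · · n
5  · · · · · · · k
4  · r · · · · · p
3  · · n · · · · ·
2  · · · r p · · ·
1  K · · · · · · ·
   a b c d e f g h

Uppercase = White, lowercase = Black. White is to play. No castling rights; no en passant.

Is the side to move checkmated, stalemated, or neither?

stalemate

White to move; white king on a1.
In check: no.
King squares — b1: attacked by Nc3; a2: attacked by Rd2; b2: attacked by Rd2.
Legal moves for White: none.
Not in check and no legal moves → stalemate.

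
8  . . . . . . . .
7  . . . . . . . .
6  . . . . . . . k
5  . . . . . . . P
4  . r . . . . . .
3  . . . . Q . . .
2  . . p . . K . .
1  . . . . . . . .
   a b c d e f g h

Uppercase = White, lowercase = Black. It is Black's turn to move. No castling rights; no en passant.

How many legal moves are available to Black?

4

Black to move; king on h6.
In check: yes, from the white queen on e3.
Legal moves: Kh7, Kg7, Kxh5, Rf4+.
Count: 4.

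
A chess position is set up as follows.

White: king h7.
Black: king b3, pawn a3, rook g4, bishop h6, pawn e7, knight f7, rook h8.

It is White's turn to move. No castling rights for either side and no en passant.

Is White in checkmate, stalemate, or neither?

checkmate

White to move; white king on h7.
In check: yes, from the black rook on h8.
King squares — g6: attacked by Rg4; h6: attacked by Nf7; g7: attacked by Rg4; g8: attacked by Rg4; h8: attacked by Nf7.
Legal moves for White: none.
In check with no legal moves → checkmate.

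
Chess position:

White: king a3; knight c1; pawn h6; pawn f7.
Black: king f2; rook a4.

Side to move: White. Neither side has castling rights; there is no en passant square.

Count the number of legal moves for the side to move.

White to move; king on a3.
In check: yes, from the black rook on a4.
Legal moves: Kxa4, Kb3, Kb2.
Count: 3.

3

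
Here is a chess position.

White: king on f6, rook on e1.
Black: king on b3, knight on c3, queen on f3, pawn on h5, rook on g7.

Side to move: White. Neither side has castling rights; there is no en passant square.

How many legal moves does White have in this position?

3

White to move; king on f6.
In check: yes, from the black queen on f3.
Legal moves: Kxg7, Ke6, Ke5.
Count: 3.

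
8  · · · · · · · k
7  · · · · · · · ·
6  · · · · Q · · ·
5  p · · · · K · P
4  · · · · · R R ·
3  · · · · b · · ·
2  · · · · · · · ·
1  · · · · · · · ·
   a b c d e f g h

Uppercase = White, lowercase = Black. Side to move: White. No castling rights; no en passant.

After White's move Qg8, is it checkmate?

yes

After Qg8: black king on h8; in check: yes, from the white queen on g8.
King squares — g7: attacked by Rg4; h7: attacked by Qg8; g8: attacked by Rg4.
Black has no legal moves → checkmate.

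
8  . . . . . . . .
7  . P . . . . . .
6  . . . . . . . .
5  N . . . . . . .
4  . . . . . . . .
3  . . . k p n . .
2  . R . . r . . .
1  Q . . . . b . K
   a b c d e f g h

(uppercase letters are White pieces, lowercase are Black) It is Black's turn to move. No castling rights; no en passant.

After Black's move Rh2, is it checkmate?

no

After Rh2: white king on h1; in check: yes, from the black rook on h2.
White has 1 legal reply: Rxh2.
In check but a legal move exists → not checkmate.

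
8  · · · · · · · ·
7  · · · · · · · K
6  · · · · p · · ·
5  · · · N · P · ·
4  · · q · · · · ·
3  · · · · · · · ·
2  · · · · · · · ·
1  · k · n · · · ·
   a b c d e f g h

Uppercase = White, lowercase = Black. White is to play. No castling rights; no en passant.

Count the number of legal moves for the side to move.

15

White to move; king on h7.
In check: no.
Legal moves: Kh8, Kg8, Kg7, Kh6, Kg6, Ne7, Nc7, Nf6, Nb6, Nf4, Nb4, Ne3, Nc3+, fxe6, f6.
Count: 15.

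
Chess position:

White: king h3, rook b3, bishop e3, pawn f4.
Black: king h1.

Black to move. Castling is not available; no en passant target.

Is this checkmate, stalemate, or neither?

Black to move; black king on h1.
In check: no.
King squares — g1: attacked by Be3; g2: attacked by Kh3; h2: attacked by Kh3.
Legal moves for Black: none.
Not in check and no legal moves → stalemate.

stalemate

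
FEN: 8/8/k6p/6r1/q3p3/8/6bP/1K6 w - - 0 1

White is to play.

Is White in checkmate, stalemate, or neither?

White to move; white king on b1.
In check: no.
Legal moves for White: Kb2, Kc1, h3, h4.
White has 4 legal moves and is not in check → neither.

neither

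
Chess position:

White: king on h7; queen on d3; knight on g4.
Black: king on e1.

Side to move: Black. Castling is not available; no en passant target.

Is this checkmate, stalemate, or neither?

stalemate

Black to move; black king on e1.
In check: no.
King squares — d1: attacked by Qd3; f1: attacked by Qd3; d2: attacked by Qd3; e2: attacked by Qd3; f2: attacked by Ng4.
Legal moves for Black: none.
Not in check and no legal moves → stalemate.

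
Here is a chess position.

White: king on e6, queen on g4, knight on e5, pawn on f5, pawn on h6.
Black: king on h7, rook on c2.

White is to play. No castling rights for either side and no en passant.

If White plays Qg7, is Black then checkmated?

yes

After Qg7: black king on h7; in check: yes, from the white queen on g7.
King squares — g6: attacked by Ne5; h6: attacked by Qg7; g7: attacked by Ph6; g8: attacked by Qg7; h8: attacked by Qg7.
Black has no legal moves → checkmate.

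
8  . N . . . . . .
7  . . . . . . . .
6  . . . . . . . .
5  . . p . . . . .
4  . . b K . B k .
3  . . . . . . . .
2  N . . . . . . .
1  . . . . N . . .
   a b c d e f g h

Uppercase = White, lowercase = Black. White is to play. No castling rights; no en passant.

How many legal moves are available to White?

6

White to move; king on d4.
In check: yes, from the black pawn on c5.
Legal moves: Ke5, Kxc5, Ke4, Kxc4, Ke3, Kc3.
Count: 6.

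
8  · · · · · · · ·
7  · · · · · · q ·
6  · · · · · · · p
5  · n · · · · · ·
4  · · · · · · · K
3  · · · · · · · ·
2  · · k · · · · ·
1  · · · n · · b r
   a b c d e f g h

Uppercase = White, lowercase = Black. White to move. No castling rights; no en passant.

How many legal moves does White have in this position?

White to move; king on h4.
In check: yes, from the black rook on h1.
Legal moves: none.
Count: 0.

0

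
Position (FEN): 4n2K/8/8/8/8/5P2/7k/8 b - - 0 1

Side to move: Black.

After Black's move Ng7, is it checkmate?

After Ng7: white king on h8; in check: no.
White is not in check, so this cannot be checkmate.

no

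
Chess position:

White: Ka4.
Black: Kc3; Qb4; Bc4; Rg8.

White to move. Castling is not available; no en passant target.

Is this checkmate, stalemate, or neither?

White to move; white king on a4.
In check: yes, from the black queen on b4.
King squares — a3: attacked by Qb4; b3: attacked by Kc3; b4: attacked by Kc3; a5: attacked by Qb4; b5: attacked by Qb4.
Legal moves for White: none.
In check with no legal moves → checkmate.

checkmate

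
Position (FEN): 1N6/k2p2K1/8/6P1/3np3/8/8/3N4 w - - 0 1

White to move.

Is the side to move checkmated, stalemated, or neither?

White to move; white king on g7.
In check: no.
Legal moves for White: Nxd7, Nc6+, Na6, Kh8, Kg8, Kf8, Kh7, Kf7, Kh6, Kg6, Kf6, Ne3, Nc3, Nf2, Nb2, g6.
White has 16 legal moves and is not in check → neither.

neither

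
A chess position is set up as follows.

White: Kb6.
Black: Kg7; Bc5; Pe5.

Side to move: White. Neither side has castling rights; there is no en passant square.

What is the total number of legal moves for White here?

White to move; king on b6.
In check: yes, from the black bishop on c5.
Legal moves: Kc7, Kb7, Kc6, Ka6, Kxc5, Kb5, Ka5.
Count: 7.

7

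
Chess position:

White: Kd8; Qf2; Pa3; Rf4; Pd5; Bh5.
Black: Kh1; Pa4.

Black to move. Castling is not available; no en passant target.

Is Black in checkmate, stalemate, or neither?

Black to move; black king on h1.
In check: no.
King squares — g1: attacked by Qf2; g2: attacked by Qf2; h2: attacked by Qf2.
Legal moves for Black: none.
Not in check and no legal moves → stalemate.

stalemate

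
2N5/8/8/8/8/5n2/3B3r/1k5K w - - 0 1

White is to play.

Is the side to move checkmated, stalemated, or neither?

White to move; white king on h1.
In check: yes, from the black rook on h2.
King squares — g1: attacked by Nf3; g2: attacked by Rh2; h2: attacked by Nf3.
Legal moves for White: none.
In check with no legal moves → checkmate.

checkmate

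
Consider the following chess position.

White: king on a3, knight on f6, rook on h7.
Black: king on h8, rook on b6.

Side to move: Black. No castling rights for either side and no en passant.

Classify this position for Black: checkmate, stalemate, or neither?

Black to move; black king on h8.
In check: yes, from the white rook on h7.
King squares — g7: attacked by Rh7; h7: attacked by Nf6; g8: attacked by Nf6.
Legal moves for Black: none.
In check with no legal moves → checkmate.

checkmate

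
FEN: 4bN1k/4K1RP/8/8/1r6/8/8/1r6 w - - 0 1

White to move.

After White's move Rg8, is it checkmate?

yes

After Rg8: black king on h8; in check: yes, from the white rook on g8.
King squares — g7: attacked by Rg8; h7: attacked by Nf8; g8: attacked by Ph7.
Black has no legal moves → checkmate.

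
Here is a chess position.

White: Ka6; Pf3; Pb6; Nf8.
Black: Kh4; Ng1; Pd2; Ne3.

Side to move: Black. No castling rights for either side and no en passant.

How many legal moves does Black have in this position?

19

Black to move; king on h4.
In check: no.
Legal moves: Kh5, Kg5, Kh3, Kg3, Nf5, Nd5, Ng4, Nc4, Ng2, Nc2, Nf1, Nd1, Nh3, Nxf3, Ne2, d1=Q, d1=R, d1=B, d1=N.
Count: 19.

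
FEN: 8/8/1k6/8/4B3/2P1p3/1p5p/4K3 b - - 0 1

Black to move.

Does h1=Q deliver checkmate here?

After h1=Q: white king on e1; in check: yes, from the black queen on h1.
White has 2 legal replies: Ke2, Bxh1.
In check but a legal move exists → not checkmate.

no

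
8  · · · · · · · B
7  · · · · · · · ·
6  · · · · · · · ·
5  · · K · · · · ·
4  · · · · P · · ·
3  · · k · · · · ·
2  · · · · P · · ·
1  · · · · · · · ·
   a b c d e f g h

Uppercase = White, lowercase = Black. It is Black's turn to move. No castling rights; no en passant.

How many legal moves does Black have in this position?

Black to move; king on c3.
In check: yes, from the white bishop on h8.
Legal moves: Kb3, Kd2, Kc2.
Count: 3.

3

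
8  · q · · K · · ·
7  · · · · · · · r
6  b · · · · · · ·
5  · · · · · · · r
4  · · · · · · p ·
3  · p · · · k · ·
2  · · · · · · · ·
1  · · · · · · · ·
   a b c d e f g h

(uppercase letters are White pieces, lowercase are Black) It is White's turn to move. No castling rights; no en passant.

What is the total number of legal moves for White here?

0

White to move; king on e8.
In check: yes, from the black queen on b8.
Legal moves: none.
Count: 0.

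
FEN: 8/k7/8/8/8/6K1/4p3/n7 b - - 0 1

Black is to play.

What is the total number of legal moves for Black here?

11

Black to move; king on a7.
In check: no.
Legal moves: Kb8, Ka8, Kb7, Kb6, Ka6, Nb3, Nc2, e1=Q+, e1=R, e1=B+, e1=N.
Count: 11.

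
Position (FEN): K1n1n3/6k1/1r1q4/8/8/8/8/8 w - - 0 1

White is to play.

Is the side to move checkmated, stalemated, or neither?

stalemate

White to move; white king on a8.
In check: no.
King squares — a7: attacked by Nc8; b7: attacked by Rb6; b8: attacked by Rb6.
Legal moves for White: none.
Not in check and no legal moves → stalemate.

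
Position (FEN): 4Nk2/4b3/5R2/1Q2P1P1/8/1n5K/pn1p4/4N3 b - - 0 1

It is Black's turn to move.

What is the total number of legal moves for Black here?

Black to move; king on f8.
In check: yes, from the white rook on f6.
Legal moves: Kg8, Bxf6.
Count: 2.

2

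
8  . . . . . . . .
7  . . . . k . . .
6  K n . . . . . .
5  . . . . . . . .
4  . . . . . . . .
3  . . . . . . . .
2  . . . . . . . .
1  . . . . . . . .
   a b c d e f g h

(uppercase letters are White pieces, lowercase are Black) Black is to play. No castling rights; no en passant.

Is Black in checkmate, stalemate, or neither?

neither

Black to move; black king on e7.
In check: no.
Legal moves for Black: Kf8, Ke8, Kd8, Kf7, Kd7, Kf6, Ke6, Kd6, Nc8, Na8, Nd7, Nd5, Nc4, Na4.
Black has 14 legal moves and is not in check → neither.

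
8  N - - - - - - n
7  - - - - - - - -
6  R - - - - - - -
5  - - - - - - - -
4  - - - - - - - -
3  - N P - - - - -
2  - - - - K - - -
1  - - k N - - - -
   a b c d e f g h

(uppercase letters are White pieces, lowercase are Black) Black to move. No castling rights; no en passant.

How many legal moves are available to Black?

Black to move; king on c1.
In check: yes, from the white knight on b3.
Legal moves: Kc2, Kb1.
Count: 2.

2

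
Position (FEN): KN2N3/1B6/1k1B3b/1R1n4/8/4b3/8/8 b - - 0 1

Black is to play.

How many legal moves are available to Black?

1

Black to move; king on b6.
In check: yes, from the white rook on b5.
Legal moves: Kxb5.
Count: 1.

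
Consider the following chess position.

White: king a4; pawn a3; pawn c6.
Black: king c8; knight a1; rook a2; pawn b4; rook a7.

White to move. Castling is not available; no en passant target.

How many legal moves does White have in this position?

White to move; king on a4.
In check: yes, from the black rook on a7.
Legal moves: Kb5, Kxb4.
Count: 2.

2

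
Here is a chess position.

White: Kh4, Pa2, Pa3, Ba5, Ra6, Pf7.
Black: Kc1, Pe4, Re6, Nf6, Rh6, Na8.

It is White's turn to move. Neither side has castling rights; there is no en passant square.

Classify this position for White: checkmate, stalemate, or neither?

neither

White to move; white king on h4.
In check: yes, from the black rook on h6.
King squares — g3: available; h3: attacked by Rh6; g4: attacked by Nf6; g5: available; h5: attacked by Nf6.
Legal moves for White: Kg5, Kg3.
White is in check but has 2 legal moves → neither.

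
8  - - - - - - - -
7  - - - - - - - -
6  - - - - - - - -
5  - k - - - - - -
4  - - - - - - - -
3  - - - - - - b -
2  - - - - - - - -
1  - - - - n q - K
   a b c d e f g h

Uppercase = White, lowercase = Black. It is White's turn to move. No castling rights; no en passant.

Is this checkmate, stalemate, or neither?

checkmate

White to move; white king on h1.
In check: yes, from the black queen on f1.
King squares — g1: attacked by Qf1; g2: attacked by Ne1; h2: attacked by Bg3.
Legal moves for White: none.
In check with no legal moves → checkmate.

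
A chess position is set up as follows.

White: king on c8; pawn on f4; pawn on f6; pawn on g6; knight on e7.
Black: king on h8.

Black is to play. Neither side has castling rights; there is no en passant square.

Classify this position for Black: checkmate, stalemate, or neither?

Black to move; black king on h8.
In check: no.
King squares — g7: attacked by Pf6; h7: attacked by Pg6; g8: attacked by Ne7.
Legal moves for Black: none.
Not in check and no legal moves → stalemate.

stalemate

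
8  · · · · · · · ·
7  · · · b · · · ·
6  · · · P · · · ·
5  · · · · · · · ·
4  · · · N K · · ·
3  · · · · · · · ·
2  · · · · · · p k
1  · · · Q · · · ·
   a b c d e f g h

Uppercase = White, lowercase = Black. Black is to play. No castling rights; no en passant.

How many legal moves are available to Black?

Black to move; king on h2.
In check: no.
Legal moves: Be8, Bc8, Be6, Bc6+, Bf5+, Bb5, Bg4, Ba4, Bh3, Kh3, Kg3, g1=Q, g1=R, g1=B, g1=N.
Count: 15.

15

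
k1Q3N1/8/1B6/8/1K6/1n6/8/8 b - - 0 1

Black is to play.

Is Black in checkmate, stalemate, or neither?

Black to move; black king on a8.
In check: yes, from the white queen on c8.
King squares — a7: attacked by Bb6; b7: attacked by Qc8; b8: attacked by Qc8.
Legal moves for Black: none.
In check with no legal moves → checkmate.

checkmate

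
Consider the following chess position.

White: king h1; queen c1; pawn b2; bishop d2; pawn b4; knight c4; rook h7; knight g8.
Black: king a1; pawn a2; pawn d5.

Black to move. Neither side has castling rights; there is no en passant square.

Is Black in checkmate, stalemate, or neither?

Black to move; black king on a1.
In check: yes, from the white queen on c1.
King squares — b1: attacked by Qc1; a2: own pawn; b2: attacked by Qc1.
Legal moves for Black: none.
In check with no legal moves → checkmate.

checkmate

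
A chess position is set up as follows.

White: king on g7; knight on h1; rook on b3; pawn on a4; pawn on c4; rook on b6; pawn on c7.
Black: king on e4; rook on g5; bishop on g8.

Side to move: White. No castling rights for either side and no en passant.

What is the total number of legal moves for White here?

5

White to move; king on g7.
In check: yes, from the black rook on g5.
Legal moves: Kh8, Kf8, Kh6, Kf6, Rg6.
Count: 5.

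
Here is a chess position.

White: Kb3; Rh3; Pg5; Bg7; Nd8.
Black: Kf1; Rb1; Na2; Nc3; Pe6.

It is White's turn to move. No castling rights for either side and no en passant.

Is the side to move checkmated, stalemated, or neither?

neither

White to move; white king on b3.
In check: yes, from the black rook on b1.
King squares — a2: attacked by Nc3; b2: attacked by Rb1; c2: available; a3: available; c3: attacked by Na2; a4: attacked by Nc3; b4: attacked by Rb1; c4: available.
Legal moves for White: Kc4, Ka3, Kc2.
White is in check but has 3 legal moves → neither.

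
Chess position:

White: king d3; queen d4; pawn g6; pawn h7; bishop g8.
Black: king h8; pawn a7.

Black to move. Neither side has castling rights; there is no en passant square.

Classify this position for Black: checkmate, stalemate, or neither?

checkmate

Black to move; black king on h8.
In check: yes, from the white queen on d4.
King squares — g7: attacked by Qd4; h7: attacked by Pg6; g8: attacked by Ph7.
Legal moves for Black: none.
In check with no legal moves → checkmate.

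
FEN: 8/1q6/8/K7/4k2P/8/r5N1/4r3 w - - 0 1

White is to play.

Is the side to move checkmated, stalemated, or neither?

checkmate

White to move; white king on a5.
In check: yes, from the black rook on a2.
King squares — a4: attacked by Ra2; b4: attacked by Qb7; b5: attacked by Qb7; a6: attacked by Ra2; b6: attacked by Qb7.
Legal moves for White: none.
In check with no legal moves → checkmate.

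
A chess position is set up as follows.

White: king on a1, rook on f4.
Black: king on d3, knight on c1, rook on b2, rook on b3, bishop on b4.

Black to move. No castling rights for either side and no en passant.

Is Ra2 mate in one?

After Ra2: white king on a1; in check: yes, from the black rook on a2.
King squares — b1: attacked by Rb3; a2: attacked by Nc1; b2: attacked by Ra2.
White has no legal moves → checkmate.

yes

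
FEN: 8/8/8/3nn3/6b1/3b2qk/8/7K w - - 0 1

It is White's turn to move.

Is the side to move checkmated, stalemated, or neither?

White to move; white king on h1.
In check: no.
King squares — g1: attacked by Qg3; g2: attacked by Qg3; h2: attacked by Qg3.
Legal moves for White: none.
Not in check and no legal moves → stalemate.

stalemate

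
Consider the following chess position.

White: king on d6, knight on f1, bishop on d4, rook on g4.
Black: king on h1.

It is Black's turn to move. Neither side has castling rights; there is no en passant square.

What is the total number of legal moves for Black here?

0

Black to move; king on h1.
In check: no.
Legal moves: none.
Count: 0.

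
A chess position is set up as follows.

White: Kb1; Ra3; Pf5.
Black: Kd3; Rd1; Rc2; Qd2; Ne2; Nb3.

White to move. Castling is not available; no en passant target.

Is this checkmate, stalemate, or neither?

checkmate

White to move; white king on b1.
In check: yes, from the black rook on d1.
King squares — a1: attacked by Rd1; c1: attacked by Rd1; a2: attacked by Rc2; b2: attacked by Rc2; c2: attacked by Qd2.
Legal moves for White: none.
In check with no legal moves → checkmate.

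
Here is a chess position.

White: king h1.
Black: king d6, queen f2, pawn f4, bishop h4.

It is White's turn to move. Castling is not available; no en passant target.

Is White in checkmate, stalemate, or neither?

White to move; white king on h1.
In check: no.
King squares — g1: attacked by Qf2; g2: attacked by Qf2; h2: attacked by Qf2.
Legal moves for White: none.
Not in check and no legal moves → stalemate.

stalemate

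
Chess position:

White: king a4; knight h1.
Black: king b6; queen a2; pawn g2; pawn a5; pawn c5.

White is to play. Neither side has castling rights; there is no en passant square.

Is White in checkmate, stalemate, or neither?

White to move; white king on a4.
In check: yes, from the black queen on a2.
King squares — a3: attacked by Qa2; b3: attacked by Qa2; b4: attacked by Pa5; a5: attacked by Qa2; b5: attacked by Kb6.
Legal moves for White: none.
In check with no legal moves → checkmate.

checkmate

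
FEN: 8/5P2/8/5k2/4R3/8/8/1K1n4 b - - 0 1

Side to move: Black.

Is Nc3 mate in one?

no

After Nc3: white king on b1; in check: yes, from the black knight on c3.
White has 4 legal replies: Kc2, Kb2, Kc1, Ka1.
In check but a legal move exists → not checkmate.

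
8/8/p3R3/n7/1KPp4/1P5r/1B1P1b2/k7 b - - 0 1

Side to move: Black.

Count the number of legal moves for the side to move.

Black to move; king on a1.
In check: yes, from the white bishop on b2.
Legal moves: Kxb2, Ka2, Kb1.
Count: 3.

3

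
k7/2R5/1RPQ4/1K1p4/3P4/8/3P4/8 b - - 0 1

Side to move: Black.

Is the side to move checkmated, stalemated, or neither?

stalemate

Black to move; black king on a8.
In check: no.
King squares — a7: attacked by Rc7; b7: attacked by Rb6; b8: attacked by Rb6.
Legal moves for Black: none.
Not in check and no legal moves → stalemate.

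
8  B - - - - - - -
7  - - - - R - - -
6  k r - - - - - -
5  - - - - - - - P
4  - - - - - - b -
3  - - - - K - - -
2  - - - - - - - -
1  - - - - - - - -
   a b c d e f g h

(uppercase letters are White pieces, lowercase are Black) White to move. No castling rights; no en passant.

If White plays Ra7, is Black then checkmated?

After Ra7: black king on a6; in check: yes, from the white rook on a7.
Black has 2 legal replies: Kxa7, Kb5.
In check but a legal move exists → not checkmate.

no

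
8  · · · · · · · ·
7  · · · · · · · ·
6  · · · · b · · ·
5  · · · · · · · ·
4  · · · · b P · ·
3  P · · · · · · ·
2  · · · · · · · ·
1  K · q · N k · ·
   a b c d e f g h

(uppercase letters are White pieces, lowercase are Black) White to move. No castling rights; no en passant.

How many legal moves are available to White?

White to move; king on a1.
In check: yes, from the black queen on c1.
Legal moves: none.
Count: 0.

0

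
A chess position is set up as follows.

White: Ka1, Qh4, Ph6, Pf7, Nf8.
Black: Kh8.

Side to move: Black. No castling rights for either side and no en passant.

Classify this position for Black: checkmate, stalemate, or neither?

Black to move; black king on h8.
In check: no.
King squares — g7: attacked by Ph6; h7: attacked by Nf8; g8: attacked by Pf7.
Legal moves for Black: none.
Not in check and no legal moves → stalemate.

stalemate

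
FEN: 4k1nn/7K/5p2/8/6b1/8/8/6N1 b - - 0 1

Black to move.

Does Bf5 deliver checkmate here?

no

After Bf5: white king on h7; in check: yes, from the black bishop on f5.
White has 3 legal replies: Kxh8, Kxg8, Kg7.
In check but a legal move exists → not checkmate.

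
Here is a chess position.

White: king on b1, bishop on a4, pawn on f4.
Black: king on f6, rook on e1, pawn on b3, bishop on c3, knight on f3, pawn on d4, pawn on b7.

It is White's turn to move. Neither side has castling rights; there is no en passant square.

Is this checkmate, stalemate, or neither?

White to move; white king on b1.
In check: yes, from the black rook on e1.
King squares — a1: attacked by Re1; c1: attacked by Re1; a2: attacked by Pb3; b2: attacked by Bc3; c2: attacked by Pb3.
Legal moves for White: none.
In check with no legal moves → checkmate.

checkmate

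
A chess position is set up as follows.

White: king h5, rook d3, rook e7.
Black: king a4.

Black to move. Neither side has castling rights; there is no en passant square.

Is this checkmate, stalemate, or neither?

neither

Black to move; black king on a4.
In check: no.
Legal moves for Black: Kb5, Ka5, Kb4.
Black has 3 legal moves and is not in check → neither.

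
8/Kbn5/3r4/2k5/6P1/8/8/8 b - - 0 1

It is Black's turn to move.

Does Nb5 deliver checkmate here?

no

After Nb5: white king on a7; in check: yes, from the black knight on b5.
White has 2 legal replies: Kb8, Kxb7.
In check but a legal move exists → not checkmate.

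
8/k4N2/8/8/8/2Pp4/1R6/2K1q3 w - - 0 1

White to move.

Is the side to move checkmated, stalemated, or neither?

checkmate

White to move; white king on c1.
In check: yes, from the black queen on e1.
King squares — b1: attacked by Qe1; d1: attacked by Qe1; b2: own rook; c2: attacked by Pd3; d2: attacked by Qe1.
Legal moves for White: none.
In check with no legal moves → checkmate.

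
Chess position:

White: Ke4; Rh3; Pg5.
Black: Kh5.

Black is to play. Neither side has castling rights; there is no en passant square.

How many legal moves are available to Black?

Black to move; king on h5.
In check: yes, from the white rook on h3.
Legal moves: Kg6, Kxg5, Kg4.
Count: 3.

3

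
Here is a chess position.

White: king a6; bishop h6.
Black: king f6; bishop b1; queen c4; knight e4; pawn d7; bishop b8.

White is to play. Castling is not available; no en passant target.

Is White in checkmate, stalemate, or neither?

White to move; white king on a6.
In check: yes, from the black queen on c4.
King squares — a5: available; b5: attacked by Qc4; b6: available; a7: attacked by Bb8; b7: available.
Legal moves for White: Kb7, Kb6, Ka5.
White is in check but has 3 legal moves → neither.

neither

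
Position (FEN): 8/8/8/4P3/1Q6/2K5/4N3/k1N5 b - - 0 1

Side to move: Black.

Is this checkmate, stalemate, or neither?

Black to move; black king on a1.
In check: no.
King squares — b1: attacked by Qb4; a2: attacked by Nc1; b2: attacked by Kc3.
Legal moves for Black: none.
Not in check and no legal moves → stalemate.

stalemate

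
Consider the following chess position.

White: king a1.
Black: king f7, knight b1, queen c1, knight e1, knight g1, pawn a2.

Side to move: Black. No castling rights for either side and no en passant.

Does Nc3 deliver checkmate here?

After Nc3: white king on a1; in check: yes, from the black queen on c1.
King squares — b1: attacked by Qc1; a2: attacked by Nc3; b2: attacked by Qc1.
White has no legal moves → checkmate.

yes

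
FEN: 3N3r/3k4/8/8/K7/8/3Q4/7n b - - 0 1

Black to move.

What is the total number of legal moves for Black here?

4

Black to move; king on d7.
In check: yes, from the white queen on d2.
Legal moves: Ke8, Kc8, Ke7, Kc7.
Count: 4.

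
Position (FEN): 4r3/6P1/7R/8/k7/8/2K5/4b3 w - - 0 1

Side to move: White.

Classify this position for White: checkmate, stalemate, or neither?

neither

White to move; white king on c2.
In check: no.
Legal moves for White include: Rh8, Rh7, Rg6, Rf6, Re6, Rd6, Rc6, Rb6, Ra6+, Rh5, Rh4+, Rh3, Rh2, Rh1, Kd3, Kb2, Kd1, Kc1, ... (list truncated; more exist).
White has legal moves and is not in check → neither.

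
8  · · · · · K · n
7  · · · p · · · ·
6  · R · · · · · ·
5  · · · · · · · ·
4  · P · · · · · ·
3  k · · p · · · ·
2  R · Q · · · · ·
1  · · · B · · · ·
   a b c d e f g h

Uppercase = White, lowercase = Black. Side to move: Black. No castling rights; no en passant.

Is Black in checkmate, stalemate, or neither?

checkmate

Black to move; black king on a3.
In check: yes, from the white rook on a2.
King squares — a2: attacked by Qc2; b2: attacked by Ra2; b3: attacked by Qc2; a4: attacked by Ra2; b4: attacked by Rb6.
Legal moves for Black: none.
In check with no legal moves → checkmate.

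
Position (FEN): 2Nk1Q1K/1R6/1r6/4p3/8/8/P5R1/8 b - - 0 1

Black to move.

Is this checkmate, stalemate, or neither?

checkmate

Black to move; black king on d8.
In check: yes, from the white queen on f8.
King squares — c7: attacked by Rb7; d7: attacked by Rb7; e7: attacked by Rb7; c8: attacked by Qf8; e8: attacked by Qf8.
Legal moves for Black: none.
In check with no legal moves → checkmate.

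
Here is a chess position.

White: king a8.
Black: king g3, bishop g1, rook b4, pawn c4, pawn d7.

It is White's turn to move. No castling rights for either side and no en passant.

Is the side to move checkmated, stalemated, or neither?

White to move; white king on a8.
In check: no.
King squares — a7: attacked by Bg1; b7: attacked by Rb4; b8: attacked by Rb4.
Legal moves for White: none.
Not in check and no legal moves → stalemate.

stalemate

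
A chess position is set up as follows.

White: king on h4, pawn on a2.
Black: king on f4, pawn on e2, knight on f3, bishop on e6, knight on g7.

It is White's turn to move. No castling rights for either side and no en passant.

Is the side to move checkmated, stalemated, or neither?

White to move; white king on h4.
In check: yes, from the black knight on f3.
King squares — g3: attacked by Kf4; h3: attacked by Be6; g4: attacked by Kf4; g5: attacked by Nf3; h5: attacked by Ng7.
Legal moves for White: none.
In check with no legal moves → checkmate.

checkmate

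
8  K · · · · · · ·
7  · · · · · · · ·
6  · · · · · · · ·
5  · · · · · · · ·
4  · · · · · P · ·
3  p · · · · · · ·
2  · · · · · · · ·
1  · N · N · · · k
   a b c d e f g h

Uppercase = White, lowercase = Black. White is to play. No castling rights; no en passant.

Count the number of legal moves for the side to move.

11

White to move; king on a8.
In check: no.
Legal moves: Kb8, Kb7, Ka7, Ne3, Ndc3, Nf2+, Nb2, Nbc3, Nxa3, Nd2, f5.
Count: 11.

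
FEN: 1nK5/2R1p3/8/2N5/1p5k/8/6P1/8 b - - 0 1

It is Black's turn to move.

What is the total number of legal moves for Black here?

Black to move; king on h4.
In check: no.
Legal moves: Nd7, Nc6, Na6, Kh5, Kg5, Kg4, Kg3, e6, b3, e5.
Count: 10.

10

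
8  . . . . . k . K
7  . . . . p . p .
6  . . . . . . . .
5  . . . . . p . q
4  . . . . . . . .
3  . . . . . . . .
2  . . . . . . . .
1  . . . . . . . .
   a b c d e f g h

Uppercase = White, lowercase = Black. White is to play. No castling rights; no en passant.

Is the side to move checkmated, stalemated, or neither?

White to move; white king on h8.
In check: yes, from the black queen on h5.
King squares — g7: attacked by Kf8; h7: attacked by Qh5; g8: attacked by Kf8.
Legal moves for White: none.
In check with no legal moves → checkmate.

checkmate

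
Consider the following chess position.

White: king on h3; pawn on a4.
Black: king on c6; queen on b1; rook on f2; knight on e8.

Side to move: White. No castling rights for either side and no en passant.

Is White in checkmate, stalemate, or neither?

White to move; white king on h3.
In check: no.
Legal moves for White: Kh4, Kg4, Kg3, a5.
White has 4 legal moves and is not in check → neither.

neither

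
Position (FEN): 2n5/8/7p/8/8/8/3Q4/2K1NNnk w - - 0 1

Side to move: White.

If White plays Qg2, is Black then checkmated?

After Qg2: black king on h1; in check: yes, from the white queen on g2.
King squares — g1: own knight; g2: attacked by Ne1; h2: attacked by Nf1.
Black has no legal moves → checkmate.

yes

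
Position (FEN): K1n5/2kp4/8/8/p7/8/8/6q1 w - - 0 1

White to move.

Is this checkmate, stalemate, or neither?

White to move; white king on a8.
In check: no.
King squares — a7: attacked by Qg1; b7: attacked by Kc7; b8: attacked by Kc7.
Legal moves for White: none.
Not in check and no legal moves → stalemate.

stalemate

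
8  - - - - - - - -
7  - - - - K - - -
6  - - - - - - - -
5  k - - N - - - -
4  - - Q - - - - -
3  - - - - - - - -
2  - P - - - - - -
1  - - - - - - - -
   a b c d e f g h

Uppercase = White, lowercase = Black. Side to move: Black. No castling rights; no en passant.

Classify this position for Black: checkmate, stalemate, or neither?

Black to move; black king on a5.
In check: no.
King squares — a4: attacked by Qc4; b4: attacked by Qc4; b5: attacked by Qc4; a6: attacked by Qc4; b6: attacked by Nd5.
Legal moves for Black: none.
Not in check and no legal moves → stalemate.

stalemate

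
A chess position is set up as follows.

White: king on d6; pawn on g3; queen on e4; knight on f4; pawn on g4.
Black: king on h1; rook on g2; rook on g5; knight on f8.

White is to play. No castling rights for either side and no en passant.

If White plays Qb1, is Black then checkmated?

After Qb1: black king on h1; in check: yes, from the white queen on b1.
Black has 2 legal replies: Kh2, Rg1.
In check but a legal move exists → not checkmate.

no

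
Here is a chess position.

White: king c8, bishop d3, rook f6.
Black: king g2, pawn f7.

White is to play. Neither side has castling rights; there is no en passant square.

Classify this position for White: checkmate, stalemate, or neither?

neither

White to move; white king on c8.
In check: no.
Legal moves for White include: Kd8, Kb8, Kd7, Kc7, Kb7, Rxf7, Rh6, Rg6+, Re6, Rd6, Rc6, Rb6, Ra6, Rf5, Rf4, Rf3, Rf2+, Rf1, ... (list truncated; more exist).
White has legal moves and is not in check → neither.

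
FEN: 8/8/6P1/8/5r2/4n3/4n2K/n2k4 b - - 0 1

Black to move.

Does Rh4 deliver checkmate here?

yes

After Rh4: white king on h2; in check: yes, from the black rook on h4.
King squares — g1: attacked by Ne2; h1: attacked by Rh4; g2: attacked by Ne3; g3: attacked by Ne2; h3: attacked by Rh4.
White has no legal moves → checkmate.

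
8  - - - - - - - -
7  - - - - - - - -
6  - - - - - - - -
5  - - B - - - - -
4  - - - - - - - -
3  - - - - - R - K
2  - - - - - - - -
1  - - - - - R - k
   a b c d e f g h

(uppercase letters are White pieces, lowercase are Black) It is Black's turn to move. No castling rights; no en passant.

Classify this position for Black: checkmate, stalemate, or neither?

checkmate

Black to move; black king on h1.
In check: yes, from the white rook on f1.
King squares — g1: attacked by Rf1; g2: attacked by Kh3; h2: attacked by Kh3.
Legal moves for Black: none.
In check with no legal moves → checkmate.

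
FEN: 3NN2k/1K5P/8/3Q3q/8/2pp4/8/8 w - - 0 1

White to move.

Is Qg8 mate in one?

yes

After Qg8: black king on h8; in check: yes, from the white queen on g8.
King squares — g7: attacked by Ne8; h7: attacked by Qg8; g8: attacked by Ph7.
Black has no legal moves → checkmate.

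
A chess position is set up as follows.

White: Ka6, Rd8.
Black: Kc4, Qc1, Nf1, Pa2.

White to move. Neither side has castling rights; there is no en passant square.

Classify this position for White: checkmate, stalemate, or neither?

neither

White to move; white king on a6.
In check: no.
Legal moves for White: Rh8, Rg8, Rf8, Re8, Rc8+, Rb8, Ra8, Rd7, Rd6, Rd5, Rd4+, Rd3, Rd2, Rd1, Kb7, Ka7, Kb6, Ka5.
White has 18 legal moves and is not in check → neither.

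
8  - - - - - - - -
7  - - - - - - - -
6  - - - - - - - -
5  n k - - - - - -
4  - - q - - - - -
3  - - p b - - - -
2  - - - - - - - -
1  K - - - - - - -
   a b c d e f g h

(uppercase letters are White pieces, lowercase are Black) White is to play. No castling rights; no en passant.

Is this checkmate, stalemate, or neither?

White to move; white king on a1.
In check: no.
King squares — b1: attacked by Bd3; a2: attacked by Qc4; b2: attacked by Pc3.
Legal moves for White: none.
Not in check and no legal moves → stalemate.

stalemate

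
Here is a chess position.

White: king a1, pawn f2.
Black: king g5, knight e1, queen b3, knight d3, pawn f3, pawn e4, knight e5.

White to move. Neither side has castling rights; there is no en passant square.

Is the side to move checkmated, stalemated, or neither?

stalemate

White to move; white king on a1.
In check: no.
King squares — b1: attacked by Qb3; a2: attacked by Qb3; b2: attacked by Qb3.
Legal moves for White: none.
Not in check and no legal moves → stalemate.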